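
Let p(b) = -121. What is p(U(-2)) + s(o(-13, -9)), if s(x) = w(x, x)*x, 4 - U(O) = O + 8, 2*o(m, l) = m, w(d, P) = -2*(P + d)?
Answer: -290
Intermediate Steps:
w(d, P) = -2*P - 2*d
o(m, l) = m/2
U(O) = -4 - O (U(O) = 4 - (O + 8) = 4 - (8 + O) = 4 + (-8 - O) = -4 - O)
s(x) = -4*x**2 (s(x) = (-2*x - 2*x)*x = (-4*x)*x = -4*x**2)
p(U(-2)) + s(o(-13, -9)) = -121 - 4*((1/2)*(-13))**2 = -121 - 4*(-13/2)**2 = -121 - 4*169/4 = -121 - 169 = -290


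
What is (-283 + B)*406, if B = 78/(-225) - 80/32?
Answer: -8704031/75 ≈ -1.1605e+5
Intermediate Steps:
B = -427/150 (B = 78*(-1/225) - 80*1/32 = -26/75 - 5/2 = -427/150 ≈ -2.8467)
(-283 + B)*406 = (-283 - 427/150)*406 = -42877/150*406 = -8704031/75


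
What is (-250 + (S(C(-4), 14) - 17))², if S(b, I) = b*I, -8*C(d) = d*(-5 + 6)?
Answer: 67600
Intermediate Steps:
C(d) = -d/8 (C(d) = -d*(-5 + 6)/8 = -d/8)
S(b, I) = I*b
(-250 + (S(C(-4), 14) - 17))² = (-250 + (14*(-⅛*(-4)) - 17))² = (-250 + (14*(½) - 17))² = (-250 + (7 - 17))² = (-250 - 10)² = (-260)² = 67600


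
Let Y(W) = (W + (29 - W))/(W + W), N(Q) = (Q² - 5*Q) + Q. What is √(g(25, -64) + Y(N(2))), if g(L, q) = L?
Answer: 3*√38/4 ≈ 4.6233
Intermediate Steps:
N(Q) = Q² - 4*Q
Y(W) = 29/(2*W) (Y(W) = 29/((2*W)) = 29*(1/(2*W)) = 29/(2*W))
√(g(25, -64) + Y(N(2))) = √(25 + 29/(2*((2*(-4 + 2))))) = √(25 + 29/(2*((2*(-2))))) = √(25 + (29/2)/(-4)) = √(25 + (29/2)*(-¼)) = √(25 - 29/8) = √(171/8) = 3*√38/4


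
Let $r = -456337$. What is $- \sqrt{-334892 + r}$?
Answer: $- i \sqrt{791229} \approx - 889.51 i$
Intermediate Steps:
$- \sqrt{-334892 + r} = - \sqrt{-334892 - 456337} = - \sqrt{-791229} = - i \sqrt{791229}$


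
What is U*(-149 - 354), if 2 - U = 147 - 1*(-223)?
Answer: 185104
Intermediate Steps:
U = -368 (U = 2 - (147 - 1*(-223)) = 2 - (147 + 223) = 2 - 1*370 = 2 - 370 = -368)
U*(-149 - 354) = -368*(-149 - 354) = -368*(-503) = 185104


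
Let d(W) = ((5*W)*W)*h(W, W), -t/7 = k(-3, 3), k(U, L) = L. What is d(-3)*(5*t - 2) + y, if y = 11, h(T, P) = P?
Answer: 14456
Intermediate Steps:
t = -21 (t = -7*3 = -21)
d(W) = 5*W**3 (d(W) = ((5*W)*W)*W = (5*W**2)*W = 5*W**3)
d(-3)*(5*t - 2) + y = (5*(-3)**3)*(5*(-21) - 2) + 11 = (5*(-27))*(-105 - 2) + 11 = -135*(-107) + 11 = 14445 + 11 = 14456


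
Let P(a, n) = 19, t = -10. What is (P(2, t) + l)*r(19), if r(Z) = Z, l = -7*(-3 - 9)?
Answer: 1957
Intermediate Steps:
l = 84 (l = -7*(-12) = 84)
(P(2, t) + l)*r(19) = (19 + 84)*19 = 103*19 = 1957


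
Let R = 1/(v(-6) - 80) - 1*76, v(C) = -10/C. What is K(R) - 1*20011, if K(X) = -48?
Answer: -20059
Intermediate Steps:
R = -17863/235 (R = 1/(-10/(-6) - 80) - 1*76 = 1/(-10*(-1/6) - 80) - 76 = 1/(5/3 - 80) - 76 = 1/(-235/3) - 76 = -3/235 - 76 = -17863/235 ≈ -76.013)
K(R) - 1*20011 = -48 - 1*20011 = -48 - 20011 = -20059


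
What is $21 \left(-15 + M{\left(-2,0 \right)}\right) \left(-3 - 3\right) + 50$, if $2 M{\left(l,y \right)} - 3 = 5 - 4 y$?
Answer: $1436$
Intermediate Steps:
$M{\left(l,y \right)} = 4 - 2 y$ ($M{\left(l,y \right)} = \frac{3}{2} + \frac{5 - 4 y}{2} = \frac{3}{2} - \left(- \frac{5}{2} + 2 y\right) = 4 - 2 y$)
$21 \left(-15 + M{\left(-2,0 \right)}\right) \left(-3 - 3\right) + 50 = 21 \left(-15 + \left(4 - 0\right)\right) \left(-3 - 3\right) + 50 = 21 \left(-15 + \left(4 + 0\right)\right) \left(-6\right) + 50 = 21 \left(-15 + 4\right) \left(-6\right) + 50 = 21 \left(\left(-11\right) \left(-6\right)\right) + 50 = 21 \cdot 66 + 50 = 1386 + 50 = 1436$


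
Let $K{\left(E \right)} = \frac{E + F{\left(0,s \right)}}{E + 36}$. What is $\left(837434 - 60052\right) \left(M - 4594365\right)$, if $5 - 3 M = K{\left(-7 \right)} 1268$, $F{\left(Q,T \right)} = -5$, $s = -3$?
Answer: $- \frac{310715227396508}{87} \approx -3.5714 \cdot 10^{12}$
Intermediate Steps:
$K{\left(E \right)} = \frac{-5 + E}{36 + E}$ ($K{\left(E \right)} = \frac{E - 5}{E + 36} = \frac{-5 + E}{36 + E}$)
$M = \frac{15361}{87}$ ($M = \frac{5}{3} - \frac{\frac{-5 - 7}{36 - 7} \cdot 1268}{3} = \frac{5}{3} - \frac{\frac{1}{29} \left(-12\right) 1268}{3} = \frac{5}{3} - \frac{\left(- \frac{12}{29}\right) 1268}{3} = \frac{5}{3} - - \frac{5072}{29} = \frac{5}{3} + \frac{5072}{29} = \frac{15361}{87} \approx 176.56$)
$\left(837434 - 60052\right) \left(M - 4594365\right) = \left(837434 - 60052\right) \left(\frac{15361}{87} - 4594365\right) = 777382 \left(- \frac{399694394}{87}\right) = - \frac{310715227396508}{87}$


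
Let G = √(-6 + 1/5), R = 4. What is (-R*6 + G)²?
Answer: (120 - I*√145)²/25 ≈ 570.2 - 115.6*I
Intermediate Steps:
G = I*√145/5 (G = √(-6 + ⅕) = √(-29/5) = I*√145/5 ≈ 2.4083*I)
(-R*6 + G)² = (-1*4*6 + I*√145/5)² = (-4*6 + I*√145/5)² = (-24 + I*√145/5)²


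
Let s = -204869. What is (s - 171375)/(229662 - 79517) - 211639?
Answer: -31776913899/150145 ≈ -2.1164e+5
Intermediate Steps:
(s - 171375)/(229662 - 79517) - 211639 = (-204869 - 171375)/(229662 - 79517) - 211639 = -376244/150145 - 211639 = -31776913899/150145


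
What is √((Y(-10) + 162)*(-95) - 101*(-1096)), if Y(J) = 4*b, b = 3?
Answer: √94166 ≈ 306.86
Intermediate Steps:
Y(J) = 12 (Y(J) = 4*3 = 12)
√((Y(-10) + 162)*(-95) - 101*(-1096)) = √((12 + 162)*(-95) - 101*(-1096)) = √(174*(-95) + 110696) = √(-16530 + 110696) = √94166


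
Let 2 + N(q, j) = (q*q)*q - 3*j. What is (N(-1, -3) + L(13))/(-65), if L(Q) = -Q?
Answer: 7/65 ≈ 0.10769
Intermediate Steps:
N(q, j) = -2 + q³ - 3*j (N(q, j) = -2 + ((q*q)*q - 3*j) = -2 + (q²*q - 3*j) = -2 + (q³ - 3*j) = -2 + q³ - 3*j)
(N(-1, -3) + L(13))/(-65) = ((-2 + (-1)³ - 3*(-3)) - 1*13)/(-65) = -((-2 - 1 + 9) - 13)/65 = -(6 - 13)/65 = -1/65*(-7) = 7/65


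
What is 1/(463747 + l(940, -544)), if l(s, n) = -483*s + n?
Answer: 1/9183 ≈ 0.00010890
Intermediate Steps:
l(s, n) = n - 483*s
1/(463747 + l(940, -544)) = 1/(463747 + (-544 - 483*940)) = 1/(463747 + (-544 - 454020)) = 1/(463747 - 454564) = 1/9183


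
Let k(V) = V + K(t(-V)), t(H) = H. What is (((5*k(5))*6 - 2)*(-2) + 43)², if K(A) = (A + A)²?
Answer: 39100009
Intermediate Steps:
K(A) = 4*A² (K(A) = (2*A)² = 4*A²)
k(V) = V + 4*V² (k(V) = V + 4*(-V)² = V + 4*V²)
(((5*k(5))*6 - 2)*(-2) + 43)² = (((5*(5*(1 + 4*5)))*6 - 2)*(-2) + 43)² = (((5*(5*(1 + 20)))*6 - 2)*(-2) + 43)² = (((5*(5*21))*6 - 2)*(-2) + 43)² = (((5*105)*6 - 2)*(-2) + 43)² = ((525*6 - 2)*(-2) + 43)² = ((3150 - 2)*(-2) + 43)² = (3148*(-2) + 43)² = (-6296 + 43)² = (-6253)² = 39100009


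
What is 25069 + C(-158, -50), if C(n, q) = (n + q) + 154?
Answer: 25015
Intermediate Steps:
C(n, q) = 154 + n + q
25069 + C(-158, -50) = 25069 + (154 - 158 - 50) = 25069 - 54 = 25015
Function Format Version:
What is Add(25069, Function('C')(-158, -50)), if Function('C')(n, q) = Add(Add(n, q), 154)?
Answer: 25015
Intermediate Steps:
Function('C')(n, q) = Add(154, n, q)
Add(25069, Function('C')(-158, -50)) = Add(25069, Add(154, -158, -50)) = Add(25069, -54) = 25015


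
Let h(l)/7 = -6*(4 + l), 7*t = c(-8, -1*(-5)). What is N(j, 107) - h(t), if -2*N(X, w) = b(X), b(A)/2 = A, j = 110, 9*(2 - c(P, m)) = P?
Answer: 226/3 ≈ 75.333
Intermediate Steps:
c(P, m) = 2 - P/9
t = 26/63 (t = (2 - ⅑*(-8))/7 = (2 + 8/9)/7 = (⅐)*(26/9) = 26/63 ≈ 0.41270)
b(A) = 2*A
h(l) = -168 - 42*l (h(l) = 7*(-6*(4 + l)) = 7*(-24 - 6*l) = -168 - 42*l)
N(X, w) = -X
N(j, 107) - h(t) = -1*110 - (-168 - 42*26/63) = -110 - (-168 - 52/3) = -110 - 1*(-556/3) = -110 + 556/3 = 226/3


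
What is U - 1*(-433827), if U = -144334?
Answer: 289493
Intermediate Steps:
U - 1*(-433827) = -144334 - 1*(-433827) = -144334 + 433827 = 289493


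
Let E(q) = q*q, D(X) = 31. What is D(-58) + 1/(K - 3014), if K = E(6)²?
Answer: 53257/1718 ≈ 30.999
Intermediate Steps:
E(q) = q²
K = 1296 (K = (6²)² = 36² = 1296)
D(-58) + 1/(K - 3014) = 31 + 1/(1296 - 3014) = 31 + 1/(-1718) = 31 - 1/1718 = 53257/1718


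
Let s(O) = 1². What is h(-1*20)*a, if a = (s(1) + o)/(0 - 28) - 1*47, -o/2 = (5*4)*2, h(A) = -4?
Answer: 1237/7 ≈ 176.71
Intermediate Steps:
s(O) = 1
o = -80 (o = -2*5*4*2 = -40*2 = -2*40 = -80)
a = -1237/28 (a = (1 - 80)/(0 - 28) - 1*47 = -79/(-28) - 47 = -79*(-1/28) - 47 = 79/28 - 47 = -1237/28 ≈ -44.179)
h(-1*20)*a = -4*(-1237/28) = 1237/7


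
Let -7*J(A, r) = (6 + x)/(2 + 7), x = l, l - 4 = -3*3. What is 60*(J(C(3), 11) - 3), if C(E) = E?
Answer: -3800/21 ≈ -180.95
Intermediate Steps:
l = -5 (l = 4 - 3*3 = 4 - 1*9 = 4 - 9 = -5)
x = -5
J(A, r) = -1/63 (J(A, r) = -(6 - 5)/(7*(2 + 7)) = -1/(7*9) = -⅐*⅑ = -1/63)
60*(J(C(3), 11) - 3) = 60*(-1/63 - 3) = 60*(-190/63) = -3800/21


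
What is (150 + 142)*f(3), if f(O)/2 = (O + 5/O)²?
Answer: 114464/9 ≈ 12718.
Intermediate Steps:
f(O) = 2*(O + 5/O)²
(150 + 142)*f(3) = (150 + 142)*(2*(5 + 3²)²/3²) = 292*(2*(⅑)*(5 + 9)²) = 292*(2*(⅑)*14²) = 292*(2*(⅑)*196) = 292*(392/9) = 114464/9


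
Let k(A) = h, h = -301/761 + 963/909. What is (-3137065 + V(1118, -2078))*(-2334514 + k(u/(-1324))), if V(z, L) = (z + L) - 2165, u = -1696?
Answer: 563453804993530320/76861 ≈ 7.3308e+12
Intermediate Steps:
V(z, L) = -2165 + L + z (V(z, L) = (L + z) - 2165 = -2165 + L + z)
h = 51026/76861 (h = -301*1/761 + 963*(1/909) = -301/761 + 107/101 = 51026/76861 ≈ 0.66387)
k(A) = 51026/76861
(-3137065 + V(1118, -2078))*(-2334514 + k(u/(-1324))) = (-3137065 + (-2165 - 2078 + 1118))*(-2334514 + 51026/76861) = (-3137065 - 3125)*(-179433029528/76861) = -3140190*(-179433029528/76861) = 563453804993530320/76861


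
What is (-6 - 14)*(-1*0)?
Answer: 0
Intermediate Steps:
(-6 - 14)*(-1*0) = -20*0 = 0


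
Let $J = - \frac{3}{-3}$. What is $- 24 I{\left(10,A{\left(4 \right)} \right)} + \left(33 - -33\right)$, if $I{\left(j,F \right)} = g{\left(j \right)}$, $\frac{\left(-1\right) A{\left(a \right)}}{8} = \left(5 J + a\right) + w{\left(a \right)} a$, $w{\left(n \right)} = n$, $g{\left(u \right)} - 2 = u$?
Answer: $-222$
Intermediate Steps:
$J = 1$ ($J = \left(-3\right) \left(- \frac{1}{3}\right) = 1$)
$g{\left(u \right)} = 2 + u$
$A{\left(a \right)} = -40 - 8 a - 8 a^{2}$ ($A{\left(a \right)} = - 8 \left(\left(5 \cdot 1 + a\right) + a a\right) = - 8 \left(\left(5 + a\right) + a^{2}\right) = - 8 \left(5 + a + a^{2}\right) = -40 - 8 a - 8 a^{2}$)
$I{\left(j,F \right)} = 2 + j$
$- 24 I{\left(10,A{\left(4 \right)} \right)} + \left(33 - -33\right) = - 24 \left(2 + 10\right) + \left(33 - -33\right) = \left(-24\right) 12 + \left(33 + 33\right) = -288 + 66 = -222$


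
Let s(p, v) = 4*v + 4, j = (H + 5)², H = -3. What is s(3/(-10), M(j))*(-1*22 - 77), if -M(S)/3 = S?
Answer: 4356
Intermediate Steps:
j = 4 (j = (-3 + 5)² = 2² = 4)
M(S) = -3*S
s(p, v) = 4 + 4*v
s(3/(-10), M(j))*(-1*22 - 77) = (4 + 4*(-3*4))*(-1*22 - 77) = (4 + 4*(-12))*(-22 - 77) = (4 - 48)*(-99) = -44*(-99) = 4356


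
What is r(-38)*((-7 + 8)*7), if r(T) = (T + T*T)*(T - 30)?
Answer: -669256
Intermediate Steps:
r(T) = (-30 + T)*(T + T²) (r(T) = (T + T²)*(-30 + T) = (-30 + T)*(T + T²))
r(-38)*((-7 + 8)*7) = (-38*(-30 + (-38)² - 29*(-38)))*((-7 + 8)*7) = (-38*(-30 + 1444 + 1102))*(1*7) = -38*2516*7 = -95608*7 = -669256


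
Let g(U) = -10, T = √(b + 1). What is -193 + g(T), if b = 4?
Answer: -203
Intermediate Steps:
T = √5 (T = √(4 + 1) = √5 ≈ 2.2361)
-193 + g(T) = -193 - 10 = -203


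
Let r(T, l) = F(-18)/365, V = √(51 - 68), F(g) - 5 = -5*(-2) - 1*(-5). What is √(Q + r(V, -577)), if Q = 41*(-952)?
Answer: 2*I*√52000309/73 ≈ 197.56*I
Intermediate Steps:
F(g) = 20 (F(g) = 5 + (-5*(-2) - 1*(-5)) = 5 + (10 + 5) = 5 + 15 = 20)
Q = -39032
V = I*√17 (V = √(-17) = I*√17 ≈ 4.1231*I)
r(T, l) = 4/73 (r(T, l) = 20/365 = 20*(1/365) = 4/73)
√(Q + r(V, -577)) = √(-39032 + 4/73) = √(-2849332/73) = 2*I*√52000309/73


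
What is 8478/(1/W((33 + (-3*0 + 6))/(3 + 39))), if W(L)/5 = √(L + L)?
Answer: 42390*√91/7 ≈ 57768.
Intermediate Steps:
W(L) = 5*√2*√L (W(L) = 5*√(L + L) = 5*√(2*L) = 5*(√2*√L) = 5*√2*√L)
8478/(1/W((33 + (-3*0 + 6))/(3 + 39))) = 8478/(1/(5*√2*√((33 + (-3*0 + 6))/(3 + 39)))) = 8478/(1/(5*√2*√((33 + (0 + 6))/42))) = 8478/(1/(5*√2*√((33 + 6)*(1/42)))) = 8478/(1/(5*√2*√(39*(1/42)))) = 8478/(1/(5*√2*√(13/14))) = 8478/(1/(5*√2*(√182/14))) = 8478/(1/(5*√91/7)) = 8478/((√91/65)) = 8478*(5*√91/7) = 42390*√91/7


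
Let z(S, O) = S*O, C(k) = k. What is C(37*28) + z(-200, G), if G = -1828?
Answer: 366636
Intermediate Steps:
z(S, O) = O*S
C(37*28) + z(-200, G) = 37*28 - 1828*(-200) = 1036 + 365600 = 366636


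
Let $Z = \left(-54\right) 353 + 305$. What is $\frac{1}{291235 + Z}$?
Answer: $\frac{1}{272478} \approx 3.67 \cdot 10^{-6}$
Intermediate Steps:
$Z = -18757$ ($Z = -19062 + 305 = -18757$)
$\frac{1}{291235 + Z} = \frac{1}{291235 - 18757} = \frac{1}{272478}$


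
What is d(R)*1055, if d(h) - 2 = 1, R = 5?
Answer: 3165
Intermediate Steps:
d(h) = 3 (d(h) = 2 + 1 = 3)
d(R)*1055 = 3*1055 = 3165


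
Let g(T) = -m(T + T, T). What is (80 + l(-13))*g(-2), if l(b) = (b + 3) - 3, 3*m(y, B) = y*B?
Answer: -536/3 ≈ -178.67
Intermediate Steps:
m(y, B) = B*y/3 (m(y, B) = (y*B)/3 = (B*y)/3 = B*y/3)
l(b) = b (l(b) = (3 + b) - 3 = b)
g(T) = -2*T**2/3 (g(T) = -T*(T + T)/3 = -T*2*T/3 = -2*T**2/3)
(80 + l(-13))*g(-2) = (80 - 13)*(-2/3*(-2)**2) = 67*(-2/3*4) = 67*(-8/3) = -536/3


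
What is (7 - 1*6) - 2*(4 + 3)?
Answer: -13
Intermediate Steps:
(7 - 1*6) - 2*(4 + 3) = (7 - 6) - 2*7 = 1 - 14 = -13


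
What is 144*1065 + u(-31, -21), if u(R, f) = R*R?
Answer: 154321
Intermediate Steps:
u(R, f) = R**2
144*1065 + u(-31, -21) = 144*1065 + (-31)**2 = 153360 + 961 = 154321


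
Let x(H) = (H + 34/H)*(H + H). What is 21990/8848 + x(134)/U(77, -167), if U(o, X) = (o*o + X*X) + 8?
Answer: 265546195/74823112 ≈ 3.5490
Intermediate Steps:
x(H) = 2*H*(H + 34/H) (x(H) = (H + 34/H)*(2*H) = 2*H*(H + 34/H))
U(o, X) = 8 + X**2 + o**2 (U(o, X) = (o**2 + X**2) + 8 = (X**2 + o**2) + 8 = 8 + X**2 + o**2)
21990/8848 + x(134)/U(77, -167) = 21990/8848 + (68 + 2*134**2)/(8 + (-167)**2 + 77**2) = 21990*(1/8848) + (68 + 2*17956)/(8 + 27889 + 5929) = 10995/4424 + (68 + 35912)/33826 = 10995/4424 + 35980*(1/33826) = 10995/4424 + 17990/16913 = 265546195/74823112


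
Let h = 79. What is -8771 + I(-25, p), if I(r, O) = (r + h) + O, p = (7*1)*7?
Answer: -8668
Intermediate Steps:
p = 49 (p = 7*7 = 49)
I(r, O) = 79 + O + r (I(r, O) = (r + 79) + O = (79 + r) + O = 79 + O + r)
-8771 + I(-25, p) = -8771 + (79 + 49 - 25) = -8771 + 103 = -8668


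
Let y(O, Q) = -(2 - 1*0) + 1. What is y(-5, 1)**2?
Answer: 1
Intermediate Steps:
y(O, Q) = -1 (y(O, Q) = -(2 + 0) + 1 = -1*2 + 1 = -2 + 1 = -1)
y(-5, 1)**2 = (-1)**2 = 1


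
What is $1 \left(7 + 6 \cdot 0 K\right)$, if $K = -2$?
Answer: $7$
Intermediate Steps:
$1 \left(7 + 6 \cdot 0 K\right) = 1 \left(7 + 6 \cdot 0 \left(-2\right)\right) = 1 \left(7 + 0 \left(-2\right)\right) = 1 \left(7 + 0\right) = 1 \cdot 7 = 7$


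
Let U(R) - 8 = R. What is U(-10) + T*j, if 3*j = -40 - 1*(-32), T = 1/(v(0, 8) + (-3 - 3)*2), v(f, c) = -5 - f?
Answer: -94/51 ≈ -1.8431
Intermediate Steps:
U(R) = 8 + R
T = -1/17 (T = 1/((-5 - 1*0) + (-3 - 3)*2) = 1/((-5 + 0) - 6*2) = 1/(-5 - 12) = 1/(-17) = -1/17 ≈ -0.058824)
j = -8/3 (j = (-40 - 1*(-32))/3 = (-40 + 32)/3 = (1/3)*(-8) = -8/3 ≈ -2.6667)
U(-10) + T*j = (8 - 10) - 1/17*(-8/3) = -2 + 8/51 = -94/51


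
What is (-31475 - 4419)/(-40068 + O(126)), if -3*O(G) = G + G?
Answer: 17947/20076 ≈ 0.89395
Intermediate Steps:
O(G) = -2*G/3 (O(G) = -(G + G)/3 = -2*G/3)
(-31475 - 4419)/(-40068 + O(126)) = (-31475 - 4419)/(-40068 - ⅔*126) = -35894/(-40068 - 84) = -35894/(-40152) = -35894*(-1/40152) = 17947/20076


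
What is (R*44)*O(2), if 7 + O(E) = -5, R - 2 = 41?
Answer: -22704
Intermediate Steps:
R = 43 (R = 2 + 41 = 43)
O(E) = -12 (O(E) = -7 - 5 = -12)
(R*44)*O(2) = (43*44)*(-12) = 1892*(-12) = -22704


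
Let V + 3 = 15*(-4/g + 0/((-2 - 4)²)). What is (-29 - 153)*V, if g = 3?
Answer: 4186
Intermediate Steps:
V = -23 (V = -3 + 15*(-4/3 + 0/((-2 - 4)²)) = -3 + 15*(-4*⅓ + 0/((-6)²)) = -3 + 15*(-4/3 + 0/36) = -3 + 15*(-4/3 + 0*(1/36)) = -3 + 15*(-4/3 + 0) = -3 + 15*(-4/3) = -3 - 20 = -23)
(-29 - 153)*V = (-29 - 153)*(-23) = -182*(-23) = 4186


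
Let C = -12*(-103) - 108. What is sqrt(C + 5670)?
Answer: sqrt(6798) ≈ 82.450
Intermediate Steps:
C = 1128 (C = 1236 - 108 = 1128)
sqrt(C + 5670) = sqrt(1128 + 5670) = sqrt(6798)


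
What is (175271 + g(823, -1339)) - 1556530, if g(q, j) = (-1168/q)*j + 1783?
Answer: -1133744796/823 ≈ -1.3776e+6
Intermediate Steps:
g(q, j) = 1783 - 1168*j/q (g(q, j) = -1168*j/q + 1783 = 1783 - 1168*j/q)
(175271 + g(823, -1339)) - 1556530 = (175271 + (1783 - 1168*(-1339)/823)) - 1556530 = (175271 + (1783 - 1168*(-1339)*1/823)) - 1556530 = (175271 + (1783 + 1563952/823)) - 1556530 = (175271 + 3031361/823) - 1556530 = 147279394/823 - 1556530 = -1133744796/823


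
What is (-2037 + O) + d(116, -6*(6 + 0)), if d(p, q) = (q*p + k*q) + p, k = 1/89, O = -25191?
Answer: -2784668/89 ≈ -31288.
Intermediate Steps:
k = 1/89 ≈ 0.011236
d(p, q) = p + q/89 + p*q (d(p, q) = (q*p + q/89) + p = (p*q + q/89) + p = (q/89 + p*q) + p = p + q/89 + p*q)
(-2037 + O) + d(116, -6*(6 + 0)) = (-2037 - 25191) + (116 + (-6*(6 + 0))/89 + 116*(-6*(6 + 0))) = -27228 + (116 + (-6*6)/89 + 116*(-6*6)) = -27228 + (116 + (1/89)*(-36) + 116*(-36)) = -27228 + (116 - 36/89 - 4176) = -27228 - 361376/89 = -2784668/89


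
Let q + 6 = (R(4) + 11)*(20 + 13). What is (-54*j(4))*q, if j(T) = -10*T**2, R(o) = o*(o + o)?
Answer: 12208320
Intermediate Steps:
R(o) = 2*o**2 (R(o) = o*(2*o) = 2*o**2)
q = 1413 (q = -6 + (2*4**2 + 11)*(20 + 13) = -6 + (2*16 + 11)*33 = -6 + (32 + 11)*33 = -6 + 43*33 = -6 + 1419 = 1413)
(-54*j(4))*q = -(-540)*4**2*1413 = -(-540)*16*1413 = -54*(-160)*1413 = 8640*1413 = 12208320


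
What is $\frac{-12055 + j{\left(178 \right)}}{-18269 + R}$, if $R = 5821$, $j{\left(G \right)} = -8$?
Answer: $\frac{12063}{12448} \approx 0.96907$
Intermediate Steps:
$\frac{-12055 + j{\left(178 \right)}}{-18269 + R} = \frac{-12055 - 8}{-18269 + 5821} = - \frac{12063}{-12448} = \left(-12063\right) \left(- \frac{1}{12448}\right) = \frac{12063}{12448}$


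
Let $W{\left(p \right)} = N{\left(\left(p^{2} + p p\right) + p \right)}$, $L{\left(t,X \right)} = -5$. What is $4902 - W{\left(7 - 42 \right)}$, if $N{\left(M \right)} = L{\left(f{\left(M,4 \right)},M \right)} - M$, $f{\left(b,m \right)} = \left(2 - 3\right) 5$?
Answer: $7322$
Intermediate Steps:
$f{\left(b,m \right)} = -5$ ($f{\left(b,m \right)} = \left(-1\right) 5 = -5$)
$N{\left(M \right)} = -5 - M$
$W{\left(p \right)} = -5 - p - 2 p^{2}$ ($W{\left(p \right)} = -5 - \left(\left(p^{2} + p p\right) + p\right) = -5 - \left(\left(p^{2} + p^{2}\right) + p\right) = -5 - \left(2 p^{2} + p\right) = -5 - \left(p + 2 p^{2}\right) = -5 - p - 2 p^{2}$)
$4902 - W{\left(7 - 42 \right)} = 4902 - \left(-5 - \left(7 - 42\right) \left(1 + 2 \left(7 - 42\right)\right)\right) = 4902 - \left(-5 - - 35 \left(1 + 2 \left(-35\right)\right)\right) = 4902 - \left(-5 - - 35 \left(1 - 70\right)\right) = 4902 - \left(-5 - \left(-35\right) \left(-69\right)\right) = 4902 - \left(-5 - 2415\right) = 4902 - -2420 = 4902 + 2420 = 7322$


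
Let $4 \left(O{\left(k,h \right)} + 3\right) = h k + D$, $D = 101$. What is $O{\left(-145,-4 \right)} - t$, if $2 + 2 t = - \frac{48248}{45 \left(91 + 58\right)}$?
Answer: $\frac{4608961}{26820} \approx 171.85$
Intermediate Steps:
$O{\left(k,h \right)} = \frac{89}{4} + \frac{h k}{4}$ ($O{\left(k,h \right)} = -3 + \frac{h k + 101}{4} = -3 + \frac{101 + h k}{4} = -3 + \left(\frac{101}{4} + \frac{h k}{4}\right) = \frac{89}{4} + \frac{h k}{4}$)
$t = - \frac{30829}{6705}$ ($t = -1 + \frac{\left(-48248\right) \frac{1}{45 \left(91 + 58\right)}}{2} = -1 + \frac{\left(-48248\right) \frac{1}{45 \cdot 149}}{2} = -1 + \frac{\left(-48248\right) \frac{1}{6705}}{2} = -1 + \frac{1}{2} \left(- \frac{48248}{6705}\right) = -1 - \frac{24124}{6705} = - \frac{30829}{6705} \approx -4.5979$)
$O{\left(-145,-4 \right)} - t = \left(\frac{89}{4} + \frac{1}{4} \left(-4\right) \left(-145\right)\right) - - \frac{30829}{6705} = \left(\frac{89}{4} + 145\right) + \frac{30829}{6705} = \frac{669}{4} + \frac{30829}{6705} = \frac{4608961}{26820}$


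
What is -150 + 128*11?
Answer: 1258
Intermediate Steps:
-150 + 128*11 = -150 + 1408 = 1258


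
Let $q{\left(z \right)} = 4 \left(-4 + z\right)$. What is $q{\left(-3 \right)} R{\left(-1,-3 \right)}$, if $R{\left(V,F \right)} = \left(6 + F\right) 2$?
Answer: $-168$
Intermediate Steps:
$q{\left(z \right)} = -16 + 4 z$
$R{\left(V,F \right)} = 12 + 2 F$
$q{\left(-3 \right)} R{\left(-1,-3 \right)} = \left(-16 + 4 \left(-3\right)\right) \left(12 + 2 \left(-3\right)\right) = \left(-16 - 12\right) \left(12 - 6\right) = \left(-28\right) 6 = -168$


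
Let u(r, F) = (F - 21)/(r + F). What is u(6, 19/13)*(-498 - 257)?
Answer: 191770/97 ≈ 1977.0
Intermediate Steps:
u(r, F) = (-21 + F)/(F + r)
u(6, 19/13)*(-498 - 257) = ((-21 + 19/13)/(19/13 + 6))*(-498 - 257) = ((-21 + 19*(1/13))/(19*(1/13) + 6))*(-755) = ((-21 + 19/13)/(19/13 + 6))*(-755) = (-254/13/(97/13))*(-755) = ((13/97)*(-254/13))*(-755) = -254/97*(-755) = 191770/97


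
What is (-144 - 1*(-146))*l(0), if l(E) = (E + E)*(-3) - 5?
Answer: -10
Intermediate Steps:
l(E) = -5 - 6*E (l(E) = (2*E)*(-3) - 5 = -6*E - 5 = -5 - 6*E)
(-144 - 1*(-146))*l(0) = (-144 - 1*(-146))*(-5 - 6*0) = (-144 + 146)*(-5 + 0) = 2*(-5) = -10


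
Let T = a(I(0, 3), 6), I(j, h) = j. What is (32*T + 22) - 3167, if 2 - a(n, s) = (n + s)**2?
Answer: -4233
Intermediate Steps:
a(n, s) = 2 - (n + s)**2
T = -34 (T = 2 - (0 + 6)**2 = 2 - 1*6**2 = 2 - 1*36 = 2 - 36 = -34)
(32*T + 22) - 3167 = (32*(-34) + 22) - 3167 = (-1088 + 22) - 3167 = -1066 - 3167 = -4233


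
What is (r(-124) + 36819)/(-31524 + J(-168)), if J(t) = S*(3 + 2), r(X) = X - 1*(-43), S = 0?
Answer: -6123/5254 ≈ -1.1654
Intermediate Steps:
r(X) = 43 + X (r(X) = X + 43 = 43 + X)
J(t) = 0 (J(t) = 0*(3 + 2) = 0*5 = 0)
(r(-124) + 36819)/(-31524 + J(-168)) = ((43 - 124) + 36819)/(-31524 + 0) = (-81 + 36819)/(-31524) = 36738*(-1/31524) = -6123/5254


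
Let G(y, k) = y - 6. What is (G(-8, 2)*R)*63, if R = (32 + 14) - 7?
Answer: -34398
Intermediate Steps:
G(y, k) = -6 + y
R = 39 (R = 46 - 7 = 39)
(G(-8, 2)*R)*63 = ((-6 - 8)*39)*63 = -14*39*63 = -546*63 = -34398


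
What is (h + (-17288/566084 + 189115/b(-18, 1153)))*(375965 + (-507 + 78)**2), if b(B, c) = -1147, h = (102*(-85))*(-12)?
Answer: 9442530713817341386/162324587 ≈ 5.8171e+10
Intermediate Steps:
h = 104040 (h = -8670*(-12) = 104040)
(h + (-17288/566084 + 189115/b(-18, 1153)))*(375965 + (-507 + 78)**2) = (104040 + (-17288/566084 + 189115/(-1147)))*(375965 + (-507 + 78)**2) = (104040 + (-17288*1/566084 + 189115*(-1/1147)))*(375965 + (-429)**2) = (104040 + (-4322/141521 - 189115/1147))*(375965 + 184041) = (104040 - 26768701249/162324587)*560006 = (16861481330231/162324587)*560006 = 9442530713817341386/162324587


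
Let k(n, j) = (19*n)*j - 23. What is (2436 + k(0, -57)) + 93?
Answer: 2506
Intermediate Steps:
k(n, j) = -23 + 19*j*n (k(n, j) = 19*j*n - 23 = -23 + 19*j*n)
(2436 + k(0, -57)) + 93 = (2436 + (-23 + 19*(-57)*0)) + 93 = (2436 + (-23 + 0)) + 93 = (2436 - 23) + 93 = 2413 + 93 = 2506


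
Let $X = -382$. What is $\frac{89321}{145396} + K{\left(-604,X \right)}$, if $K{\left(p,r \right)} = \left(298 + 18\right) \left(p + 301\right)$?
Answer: $- \frac{13921286887}{145396} \approx -95747.0$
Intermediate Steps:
$K{\left(p,r \right)} = 95116 + 316 p$ ($K{\left(p,r \right)} = 316 \left(301 + p\right) = 95116 + 316 p$)
$\frac{89321}{145396} + K{\left(-604,X \right)} = \frac{89321}{145396} + \left(95116 + 316 \left(-604\right)\right) = 89321 \cdot \frac{1}{145396} + \left(95116 - 190864\right) = \frac{89321}{145396} - 95748 = - \frac{13921286887}{145396}$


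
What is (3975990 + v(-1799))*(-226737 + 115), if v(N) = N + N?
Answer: -900231419824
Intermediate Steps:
v(N) = 2*N
(3975990 + v(-1799))*(-226737 + 115) = (3975990 + 2*(-1799))*(-226737 + 115) = (3975990 - 3598)*(-226622) = 3972392*(-226622) = -900231419824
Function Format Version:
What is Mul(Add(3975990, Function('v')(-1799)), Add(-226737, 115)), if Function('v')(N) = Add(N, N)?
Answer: -900231419824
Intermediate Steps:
Function('v')(N) = Mul(2, N)
Mul(Add(3975990, Function('v')(-1799)), Add(-226737, 115)) = Mul(Add(3975990, Mul(2, -1799)), Add(-226737, 115)) = Mul(Add(3975990, -3598), -226622) = Mul(3972392, -226622) = -900231419824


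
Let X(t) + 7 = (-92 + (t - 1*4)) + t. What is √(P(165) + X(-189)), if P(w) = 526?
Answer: 3*√5 ≈ 6.7082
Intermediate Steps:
X(t) = -103 + 2*t (X(t) = -7 + ((-92 + (t - 1*4)) + t) = -7 + ((-92 + (t - 4)) + t) = -7 + ((-92 + (-4 + t)) + t) = -7 + ((-96 + t) + t) = -7 + (-96 + 2*t) = -103 + 2*t)
√(P(165) + X(-189)) = √(526 + (-103 + 2*(-189))) = √(526 + (-103 - 378)) = √(526 - 481) = √45 = 3*√5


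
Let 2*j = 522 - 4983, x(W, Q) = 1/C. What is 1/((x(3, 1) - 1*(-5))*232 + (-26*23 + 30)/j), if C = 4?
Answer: 4461/5434634 ≈ 0.00082085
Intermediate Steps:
x(W, Q) = ¼ (x(W, Q) = 1/4 = ¼)
j = -4461/2 (j = (522 - 4983)/2 = (½)*(-4461) = -4461/2 ≈ -2230.5)
1/((x(3, 1) - 1*(-5))*232 + (-26*23 + 30)/j) = 1/((¼ - 1*(-5))*232 + (-26*23 + 30)/(-4461/2)) = 1/((¼ + 5)*232 + (-598 + 30)*(-2/4461)) = 1/((21/4)*232 - 568*(-2/4461)) = 1/(1218 + 1136/4461) = 1/(5434634/4461) = 4461/5434634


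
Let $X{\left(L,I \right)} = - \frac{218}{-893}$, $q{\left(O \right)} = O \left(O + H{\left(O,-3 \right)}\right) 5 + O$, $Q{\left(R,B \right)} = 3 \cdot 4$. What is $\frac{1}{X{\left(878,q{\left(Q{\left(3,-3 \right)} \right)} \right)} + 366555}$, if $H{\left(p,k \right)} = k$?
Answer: $\frac{893}{327333833} \approx 2.7281 \cdot 10^{-6}$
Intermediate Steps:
$Q{\left(R,B \right)} = 12$
$q{\left(O \right)} = O + 5 O \left(-3 + O\right)$ ($q{\left(O \right)} = O \left(O - 3\right) 5 + O = O \left(-3 + O\right) 5 + O = 5 O \left(-3 + O\right) + O = O + 5 O \left(-3 + O\right)$)
$X{\left(L,I \right)} = \frac{218}{893}$ ($X{\left(L,I \right)} = \left(-218\right) \left(- \frac{1}{893}\right) = \frac{218}{893}$)
$\frac{1}{X{\left(878,q{\left(Q{\left(3,-3 \right)} \right)} \right)} + 366555} = \frac{1}{\frac{218}{893} + 366555} = \frac{1}{\frac{327333833}{893}} = \frac{893}{327333833}$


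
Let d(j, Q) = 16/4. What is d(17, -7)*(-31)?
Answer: -124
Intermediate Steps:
d(j, Q) = 4 (d(j, Q) = 16*(¼) = 4)
d(17, -7)*(-31) = 4*(-31) = -124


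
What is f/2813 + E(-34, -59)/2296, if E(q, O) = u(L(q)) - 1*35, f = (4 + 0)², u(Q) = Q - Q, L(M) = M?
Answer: -8817/922664 ≈ -0.0095560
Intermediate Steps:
u(Q) = 0
f = 16 (f = 4² = 16)
E(q, O) = -35 (E(q, O) = 0 - 1*35 = 0 - 35 = -35)
f/2813 + E(-34, -59)/2296 = 16/2813 - 35/2296 = 16*(1/2813) - 35*1/2296 = 16/2813 - 5/328 = -8817/922664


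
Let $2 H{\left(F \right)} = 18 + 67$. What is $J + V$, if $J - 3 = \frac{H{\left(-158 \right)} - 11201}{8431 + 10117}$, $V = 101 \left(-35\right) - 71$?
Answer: $- \frac{133679205}{37096} \approx -3603.6$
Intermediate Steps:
$V = -3606$ ($V = -3535 - 71 = -3606$)
$H{\left(F \right)} = \frac{85}{2}$ ($H{\left(F \right)} = \frac{18 + 67}{2} = \frac{1}{2} \cdot 85 = \frac{85}{2}$)
$J = \frac{88971}{37096}$ ($J = 3 + \frac{\frac{85}{2} - 11201}{8431 + 10117} = 3 - \frac{22317}{2 \cdot 18548} = 3 - \frac{22317}{37096} = \frac{88971}{37096} \approx 2.3984$)
$J + V = \frac{88971}{37096} - 3606 = - \frac{133679205}{37096}$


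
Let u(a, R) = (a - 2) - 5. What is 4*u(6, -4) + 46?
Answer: 42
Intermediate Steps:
u(a, R) = -7 + a (u(a, R) = (-2 + a) - 5 = -7 + a)
4*u(6, -4) + 46 = 4*(-7 + 6) + 46 = 4*(-1) + 46 = -4 + 46 = 42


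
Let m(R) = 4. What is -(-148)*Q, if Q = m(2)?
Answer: 592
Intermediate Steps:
Q = 4
-(-148)*Q = -(-148)*4 = -1*(-592) = 592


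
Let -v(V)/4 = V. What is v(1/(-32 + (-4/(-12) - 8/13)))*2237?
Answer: 348972/1259 ≈ 277.18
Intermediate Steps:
v(V) = -4*V
v(1/(-32 + (-4/(-12) - 8/13)))*2237 = -4/(-32 + (-4/(-12) - 8/13))*2237 = -4/(-32 + (-4*(-1/12) - 8*1/13))*2237 = -4/(-32 + (⅓ - 8/13))*2237 = -4/(-32 - 11/39)*2237 = -4/(-1259/39)*2237 = -4*(-39/1259)*2237 = (156/1259)*2237 = 348972/1259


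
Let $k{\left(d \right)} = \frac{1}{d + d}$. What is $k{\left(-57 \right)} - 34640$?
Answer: $- \frac{3948961}{114} \approx -34640.0$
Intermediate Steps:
$k{\left(d \right)} = \frac{1}{2 d}$
$k{\left(-57 \right)} - 34640 = \frac{1}{2 \left(-57\right)} - 34640 = \frac{1}{2} \left(- \frac{1}{57}\right) - 34640 = - \frac{1}{114} - 34640 = - \frac{3948961}{114}$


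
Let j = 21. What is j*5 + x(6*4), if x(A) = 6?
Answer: 111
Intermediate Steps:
j*5 + x(6*4) = 21*5 + 6 = 105 + 6 = 111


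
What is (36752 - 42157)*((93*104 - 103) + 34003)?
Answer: -235506660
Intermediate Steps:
(36752 - 42157)*((93*104 - 103) + 34003) = -5405*((9672 - 103) + 34003) = -5405*(9569 + 34003) = -5405*43572 = -235506660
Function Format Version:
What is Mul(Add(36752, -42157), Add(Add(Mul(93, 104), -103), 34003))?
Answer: -235506660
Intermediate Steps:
Mul(Add(36752, -42157), Add(Add(Mul(93, 104), -103), 34003)) = Mul(-5405, Add(Add(9672, -103), 34003)) = Mul(-5405, Add(9569, 34003)) = Mul(-5405, 43572) = -235506660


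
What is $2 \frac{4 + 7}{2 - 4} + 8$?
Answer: $-3$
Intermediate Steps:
$2 \frac{4 + 7}{2 - 4} + 8 = 2 \frac{11}{-2} + 8 = 2 \cdot 11 \left(- \frac{1}{2}\right) + 8 = 2 \left(- \frac{11}{2}\right) + 8 = -11 + 8 = -3$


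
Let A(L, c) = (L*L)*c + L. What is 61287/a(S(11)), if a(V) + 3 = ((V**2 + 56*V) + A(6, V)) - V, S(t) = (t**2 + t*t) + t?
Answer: 61287/87035 ≈ 0.70416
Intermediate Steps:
A(L, c) = L + c*L**2 (A(L, c) = L**2*c + L = c*L**2 + L = L + c*L**2)
S(t) = t + 2*t**2 (S(t) = (t**2 + t**2) + t = 2*t**2 + t = t + 2*t**2)
a(V) = 3 + V**2 + 91*V (a(V) = -3 + (((V**2 + 56*V) + 6*(1 + 6*V)) - V) = -3 + (((V**2 + 56*V) + (6 + 36*V)) - V) = -3 + ((6 + V**2 + 92*V) - V) = -3 + (6 + V**2 + 91*V) = 3 + V**2 + 91*V)
61287/a(S(11)) = 61287/(3 + (11*(1 + 2*11))**2 + 91*(11*(1 + 2*11))) = 61287/(3 + (11*(1 + 22))**2 + 91*(11*(1 + 22))) = 61287/(3 + (11*23)**2 + 91*(11*23)) = 61287/(3 + 253**2 + 91*253) = 61287/(3 + 64009 + 23023) = 61287/87035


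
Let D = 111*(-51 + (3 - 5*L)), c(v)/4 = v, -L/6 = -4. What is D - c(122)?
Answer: -19136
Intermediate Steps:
L = 24 (L = -6*(-4) = 24)
c(v) = 4*v
D = -18648 (D = 111*(-51 + (3 - 5*24)) = 111*(-51 + (3 - 120)) = 111*(-51 - 117) = 111*(-168) = -18648)
D - c(122) = -18648 - 4*122 = -18648 - 1*488 = -18648 - 488 = -19136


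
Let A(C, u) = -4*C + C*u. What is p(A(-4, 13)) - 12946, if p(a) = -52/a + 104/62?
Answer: -3611063/279 ≈ -12943.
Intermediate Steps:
p(a) = 52/31 - 52/a (p(a) = -52/a + 104*(1/62) = -52/a + 52/31 = 52/31 - 52/a)
p(A(-4, 13)) - 12946 = (52/31 - 52*(-1/(4*(-4 + 13)))) - 12946 = (52/31 - 52/((-4*9))) - 12946 = (52/31 - 52/(-36)) - 12946 = (52/31 - 52*(-1/36)) - 12946 = (52/31 + 13/9) - 12946 = 871/279 - 12946 = -3611063/279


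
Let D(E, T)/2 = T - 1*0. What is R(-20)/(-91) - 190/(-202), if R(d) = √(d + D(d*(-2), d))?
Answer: 95/101 - 2*I*√15/91 ≈ 0.94059 - 0.085121*I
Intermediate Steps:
D(E, T) = 2*T (D(E, T) = 2*(T - 1*0) = 2*(T + 0) = 2*T)
R(d) = √3*√d (R(d) = √(d + 2*d) = √(3*d) = √3*√d)
R(-20)/(-91) - 190/(-202) = (√3*√(-20))/(-91) - 190/(-202) = (√3*(2*I*√5))*(-1/91) - 190*(-1/202) = (2*I*√15)*(-1/91) + 95/101 = -2*I*√15/91 + 95/101 = 95/101 - 2*I*√15/91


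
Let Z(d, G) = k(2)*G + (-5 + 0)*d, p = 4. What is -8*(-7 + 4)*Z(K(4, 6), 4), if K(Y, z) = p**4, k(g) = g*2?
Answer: -30336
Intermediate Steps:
k(g) = 2*g
K(Y, z) = 256 (K(Y, z) = 4**4 = 256)
Z(d, G) = -5*d + 4*G (Z(d, G) = (2*2)*G + (-5 + 0)*d = 4*G - 5*d = -5*d + 4*G)
-8*(-7 + 4)*Z(K(4, 6), 4) = -8*(-7 + 4)*(-5*256 + 4*4) = -8*(-3)*(-1280 + 16) = -(-24)*(-1264) = -1*30336 = -30336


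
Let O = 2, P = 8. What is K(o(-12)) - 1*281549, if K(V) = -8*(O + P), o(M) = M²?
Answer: -281629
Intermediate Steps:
K(V) = -80 (K(V) = -8*(2 + 8) = -8*10 = -80)
K(o(-12)) - 1*281549 = -80 - 1*281549 = -80 - 281549 = -281629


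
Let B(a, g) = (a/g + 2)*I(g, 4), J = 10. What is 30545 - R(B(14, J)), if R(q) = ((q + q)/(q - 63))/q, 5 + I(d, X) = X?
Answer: 5070475/166 ≈ 30545.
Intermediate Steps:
I(d, X) = -5 + X
B(a, g) = -2 - a/g (B(a, g) = (a/g + 2)*(-5 + 4) = (2 + a/g)*(-1) = -2 - a/g)
R(q) = 2/(-63 + q) (R(q) = ((2*q)/(-63 + q))/q = (2*q/(-63 + q))/q = 2/(-63 + q))
30545 - R(B(14, J)) = 30545 - 2/(-63 + (-2 - 1*14/10)) = 30545 - 2/(-63 + (-2 - 1*14*⅒)) = 30545 - 2/(-63 + (-2 - 7/5)) = 30545 - 2/(-63 - 17/5) = 30545 - 2/(-332/5) = 30545 - 2*(-5)/332 = 30545 - 1*(-5/166) = 30545 + 5/166 = 5070475/166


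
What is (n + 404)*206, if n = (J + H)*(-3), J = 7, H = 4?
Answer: 76426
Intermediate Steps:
n = -33 (n = (7 + 4)*(-3) = 11*(-3) = -33)
(n + 404)*206 = (-33 + 404)*206 = 371*206 = 76426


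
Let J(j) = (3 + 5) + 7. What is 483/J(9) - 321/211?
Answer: 32366/1055 ≈ 30.679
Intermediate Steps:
J(j) = 15 (J(j) = 8 + 7 = 15)
483/J(9) - 321/211 = 483/15 - 321/211 = 483*(1/15) - 321*1/211 = 161/5 - 321/211 = 32366/1055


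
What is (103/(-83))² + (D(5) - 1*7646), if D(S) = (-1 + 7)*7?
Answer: -52373347/6889 ≈ -7602.5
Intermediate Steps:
D(S) = 42 (D(S) = 6*7 = 42)
(103/(-83))² + (D(5) - 1*7646) = (103/(-83))² + (42 - 1*7646) = (103*(-1/83))² + (42 - 7646) = (-103/83)² - 7604 = 10609/6889 - 7604 = -52373347/6889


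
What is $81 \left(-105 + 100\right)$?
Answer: $-405$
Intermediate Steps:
$81 \left(-105 + 100\right) = 81 \left(-5\right) = -405$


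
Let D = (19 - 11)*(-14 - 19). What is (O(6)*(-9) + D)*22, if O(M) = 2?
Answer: -6204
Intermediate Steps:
D = -264 (D = 8*(-33) = -264)
(O(6)*(-9) + D)*22 = (2*(-9) - 264)*22 = (-18 - 264)*22 = -282*22 = -6204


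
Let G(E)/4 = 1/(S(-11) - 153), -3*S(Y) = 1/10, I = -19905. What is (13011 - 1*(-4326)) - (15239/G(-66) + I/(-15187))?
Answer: 1094109929243/1822440 ≈ 6.0035e+5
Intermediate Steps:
S(Y) = -1/30 (S(Y) = -1/3/10 = -1/3*1/10 = -1/30)
G(E) = -120/4591 (G(E) = 4/(-1/30 - 153) = 4/(-4591/30) = 4*(-30/4591) = -120/4591)
(13011 - 1*(-4326)) - (15239/G(-66) + I/(-15187)) = (13011 - 1*(-4326)) - (15239/(-120/4591) - 19905/(-15187)) = (13011 + 4326) - (15239*(-4591/120) - 19905*(-1/15187)) = 17337 - (-69962249/120 + 19905/15187) = 17337 - 1*(-1062514286963/1822440) = 17337 + 1062514286963/1822440 = 1094109929243/1822440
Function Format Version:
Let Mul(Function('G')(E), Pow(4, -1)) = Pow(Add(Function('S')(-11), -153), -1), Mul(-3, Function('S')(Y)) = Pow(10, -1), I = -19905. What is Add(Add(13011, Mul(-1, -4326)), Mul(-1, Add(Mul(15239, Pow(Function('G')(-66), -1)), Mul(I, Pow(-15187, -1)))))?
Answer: Rational(1094109929243, 1822440) ≈ 6.0035e+5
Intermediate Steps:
Function('S')(Y) = Rational(-1, 30) (Function('S')(Y) = Mul(Rational(-1, 3), Pow(10, -1)) = Mul(Rational(-1, 3), Rational(1, 10)) = Rational(-1, 30))
Function('G')(E) = Rational(-120, 4591) (Function('G')(E) = Mul(4, Pow(Add(Rational(-1, 30), -153), -1)) = Mul(4, Pow(Rational(-4591, 30), -1)) = Mul(4, Rational(-30, 4591)) = Rational(-120, 4591))
Add(Add(13011, Mul(-1, -4326)), Mul(-1, Add(Mul(15239, Pow(Function('G')(-66), -1)), Mul(I, Pow(-15187, -1))))) = Add(Add(13011, Mul(-1, -4326)), Mul(-1, Add(Mul(15239, Pow(Rational(-120, 4591), -1)), Mul(-19905, Pow(-15187, -1))))) = Add(Add(13011, 4326), Mul(-1, Add(Mul(15239, Rational(-4591, 120)), Mul(-19905, Rational(-1, 15187))))) = Add(17337, Mul(-1, Add(Rational(-69962249, 120), Rational(19905, 15187)))) = Add(17337, Mul(-1, Rational(-1062514286963, 1822440))) = Add(17337, Rational(1062514286963, 1822440)) = Rational(1094109929243, 1822440)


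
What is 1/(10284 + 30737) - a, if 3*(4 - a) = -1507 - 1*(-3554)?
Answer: 83477738/123063 ≈ 678.33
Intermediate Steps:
a = -2035/3 (a = 4 - (-1507 - 1*(-3554))/3 = 4 - (-1507 + 3554)/3 = 4 - 1/3*2047 = 4 - 2047/3 = -2035/3 ≈ -678.33)
1/(10284 + 30737) - a = 1/(10284 + 30737) - 1*(-2035/3) = 1/41021 + 2035/3 = 83477738/123063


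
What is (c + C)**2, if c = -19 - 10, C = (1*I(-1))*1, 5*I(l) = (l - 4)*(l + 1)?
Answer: 841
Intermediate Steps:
I(l) = (1 + l)*(-4 + l)/5 (I(l) = ((l - 4)*(l + 1))/5 = ((-4 + l)*(1 + l))/5 = ((1 + l)*(-4 + l))/5 = (1 + l)*(-4 + l)/5)
C = 0 (C = (1*(-4/5 - 3/5*(-1) + (1/5)*(-1)**2))*1 = (1*(-4/5 + 3/5 + (1/5)*1))*1 = (1*(-4/5 + 3/5 + 1/5))*1 = (1*0)*1 = 0*1 = 0)
c = -29
(c + C)**2 = (-29 + 0)**2 = (-29)**2 = 841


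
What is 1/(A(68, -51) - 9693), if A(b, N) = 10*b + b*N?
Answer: -1/12481 ≈ -8.0122e-5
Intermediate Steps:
A(b, N) = 10*b + N*b
1/(A(68, -51) - 9693) = 1/(68*(10 - 51) - 9693) = 1/(68*(-41) - 9693) = 1/(-2788 - 9693) = 1/(-12481) = -1/12481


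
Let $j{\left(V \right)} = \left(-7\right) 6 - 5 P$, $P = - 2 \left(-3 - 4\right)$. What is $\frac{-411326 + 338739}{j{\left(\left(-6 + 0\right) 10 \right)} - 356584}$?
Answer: $\frac{72587}{356696} \approx 0.2035$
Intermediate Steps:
$P = 14$ ($P = \left(-2\right) \left(-7\right) = 14$)
$j{\left(V \right)} = -112$ ($j{\left(V \right)} = \left(-7\right) 6 - 70 = -42 - 70 = -112$)
$\frac{-411326 + 338739}{j{\left(\left(-6 + 0\right) 10 \right)} - 356584} = \frac{-411326 + 338739}{-112 - 356584} = - \frac{72587}{-356696} = \left(-72587\right) \left(- \frac{1}{356696}\right) = \frac{72587}{356696}$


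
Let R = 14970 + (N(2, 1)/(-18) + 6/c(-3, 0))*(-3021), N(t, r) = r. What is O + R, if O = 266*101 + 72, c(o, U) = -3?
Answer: 288707/6 ≈ 48118.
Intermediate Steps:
O = 26938 (O = 26866 + 72 = 26938)
R = 127079/6 (R = 14970 + (1/(-18) + 6/(-3))*(-3021) = 14970 + (1*(-1/18) + 6*(-⅓))*(-3021) = 14970 + (-1/18 - 2)*(-3021) = 14970 - 37/18*(-3021) = 14970 + 37259/6 = 127079/6 ≈ 21180.)
O + R = 26938 + 127079/6 = 288707/6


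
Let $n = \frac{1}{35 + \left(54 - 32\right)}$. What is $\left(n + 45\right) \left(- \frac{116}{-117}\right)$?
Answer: $\frac{297656}{6669} \approx 44.633$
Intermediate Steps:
$n = \frac{1}{57}$ ($n = \frac{1}{35 + 22} = \frac{1}{57} \approx 0.017544$)
$\left(n + 45\right) \left(- \frac{116}{-117}\right) = \left(\frac{1}{57} + 45\right) \left(- \frac{116}{-117}\right) = \frac{2566 \left(\left(-116\right) \left(- \frac{1}{117}\right)\right)}{57} = \frac{2566}{57} \cdot \frac{116}{117} = \frac{297656}{6669}$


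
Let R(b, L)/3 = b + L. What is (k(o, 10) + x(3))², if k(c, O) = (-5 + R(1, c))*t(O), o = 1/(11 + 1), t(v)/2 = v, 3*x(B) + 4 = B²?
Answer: 10000/9 ≈ 1111.1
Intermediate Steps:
x(B) = -4/3 + B²/3
t(v) = 2*v
R(b, L) = 3*L + 3*b (R(b, L) = 3*(b + L) = 3*(L + b) = 3*L + 3*b)
o = 1/12 ≈ 0.083333
k(c, O) = 2*O*(-2 + 3*c) (k(c, O) = (-5 + (3*c + 3*1))*(2*O) = (-5 + (3*c + 3))*(2*O) = (-5 + (3 + 3*c))*(2*O) = (-2 + 3*c)*(2*O) = 2*O*(-2 + 3*c))
(k(o, 10) + x(3))² = (2*10*(-2 + 3*(1/12)) + (-4/3 + (⅓)*3²))² = (2*10*(-2 + ¼) + (-4/3 + (⅓)*9))² = (2*10*(-7/4) + (-4/3 + 3))² = (-35 + 5/3)² = (-100/3)² = 10000/9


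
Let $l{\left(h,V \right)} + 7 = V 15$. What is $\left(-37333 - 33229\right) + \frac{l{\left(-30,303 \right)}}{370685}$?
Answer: $- \frac{26156270432}{370685} \approx -70562.0$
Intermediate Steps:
$l{\left(h,V \right)} = -7 + 15 V$ ($l{\left(h,V \right)} = -7 + V 15 = -7 + 15 V$)
$\left(-37333 - 33229\right) + \frac{l{\left(-30,303 \right)}}{370685} = \left(-37333 - 33229\right) + \frac{-7 + 15 \cdot 303}{370685} = -70562 + \left(-7 + 4545\right) \frac{1}{370685} = -70562 + 4538 \cdot \frac{1}{370685} = -70562 + \frac{4538}{370685} = - \frac{26156270432}{370685}$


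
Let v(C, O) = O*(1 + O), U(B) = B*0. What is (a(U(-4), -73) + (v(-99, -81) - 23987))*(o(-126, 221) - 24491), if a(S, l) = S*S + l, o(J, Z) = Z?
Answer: 426666600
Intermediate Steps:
U(B) = 0
a(S, l) = l + S² (a(S, l) = S² + l = l + S²)
(a(U(-4), -73) + (v(-99, -81) - 23987))*(o(-126, 221) - 24491) = ((-73 + 0²) + (-81*(1 - 81) - 23987))*(221 - 24491) = ((-73 + 0) + (-81*(-80) - 23987))*(-24270) = (-73 + (6480 - 23987))*(-24270) = (-73 - 17507)*(-24270) = -17580*(-24270) = 426666600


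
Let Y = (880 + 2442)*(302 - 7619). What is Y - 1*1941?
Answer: -24309015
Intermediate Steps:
Y = -24307074 (Y = 3322*(-7317) = -24307074)
Y - 1*1941 = -24307074 - 1*1941 = -24307074 - 1941 = -24309015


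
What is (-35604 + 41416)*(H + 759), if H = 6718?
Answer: 43456324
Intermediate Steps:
(-35604 + 41416)*(H + 759) = (-35604 + 41416)*(6718 + 759) = 5812*7477 = 43456324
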